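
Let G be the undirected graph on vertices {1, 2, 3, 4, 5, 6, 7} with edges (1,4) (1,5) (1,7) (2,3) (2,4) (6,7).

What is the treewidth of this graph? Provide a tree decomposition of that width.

Treewidth 1.
Bags: B1 = {2, 4}  B2 = {1, 4}  B3 = {2, 3}  B4 = {1, 7}  B5 = {6, 7}  B6 = {1, 5}
Tree: B1–B2, B1–B3, B2–B4, B4–B5, B2–B6

Each bag holds 2 vertices, so the decomposition has width 1, which upper-bounds the treewidth. Since G has at least one edge (e.g. 2–4), it is not an edgeless graph, so tw(G) ≥ 1. Combining the bounds, tw(G) = 1.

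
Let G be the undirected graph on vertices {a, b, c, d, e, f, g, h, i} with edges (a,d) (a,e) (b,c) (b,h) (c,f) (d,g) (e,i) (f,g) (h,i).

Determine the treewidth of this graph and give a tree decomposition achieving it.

Treewidth 2.
One optimal decomposition is:
Bags: B1 = {c, f, g}  B2 = {c, d, g}  B3 = {a, c, d}  B4 = {a, c, e}  B5 = {c, e, i}  B6 = {c, h, i}  B7 = {b, c, h}
Tree: B1–B2, B2–B3, B3–B4, B4–B5, B5–B6, B6–B7

The largest bag has 3 vertices, giving width 2; this decomposition certifies tw(G) ≤ 2. For the lower bound, G contains the cycle c–f–g–d–a–e–i–h–b–c, so G is not a forest; only forests have treewidth ≤ 1, hence tw(G) ≥ 2. Therefore the treewidth is 2.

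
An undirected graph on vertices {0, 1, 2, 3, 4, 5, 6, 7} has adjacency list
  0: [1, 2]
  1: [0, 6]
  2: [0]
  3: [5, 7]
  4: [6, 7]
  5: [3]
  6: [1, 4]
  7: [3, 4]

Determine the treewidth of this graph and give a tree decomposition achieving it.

Treewidth 1.
One optimal decomposition is:
Bags: B1 = {3, 5}  B2 = {3, 7}  B3 = {4, 7}  B4 = {4, 6}  B5 = {1, 6}  B6 = {0, 1}  B7 = {0, 2}
Tree: B1–B2, B2–B3, B3–B4, B4–B5, B5–B6, B6–B7

Each bag holds 2 vertices, so the decomposition has width 1, which upper-bounds the treewidth. G has an edge, so its treewidth is at least 1. The upper and lower bounds meet at 1, so that is the treewidth.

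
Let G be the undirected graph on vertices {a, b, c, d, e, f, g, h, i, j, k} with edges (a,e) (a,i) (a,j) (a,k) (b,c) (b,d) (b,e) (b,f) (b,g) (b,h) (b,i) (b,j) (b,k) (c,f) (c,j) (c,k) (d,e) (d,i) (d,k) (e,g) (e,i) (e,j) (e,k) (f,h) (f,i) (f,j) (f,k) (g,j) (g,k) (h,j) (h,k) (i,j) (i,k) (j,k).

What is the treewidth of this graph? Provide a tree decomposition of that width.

Treewidth 4.
One optimal decomposition is:
Bags: B1 = {b, f, i, j, k}  B2 = {b, e, i, j, k}  B3 = {a, e, i, j, k}  B4 = {b, f, h, j, k}  B5 = {b, c, f, j, k}  B6 = {b, d, e, i, k}  B7 = {b, e, g, j, k}
Tree: B1–B2, B2–B3, B1–B4, B1–B5, B2–B6, B2–B7

Every bag has size at most 5, so the width is 5 − 1 = 4 and tw(G) ≤ 4. For the lower bound, the 5 vertices {a, e, i, j, k} are pairwise adjacent, and any tree decomposition puts a clique entirely inside one bag — forcing width ≥ 4. Therefore the treewidth is 4.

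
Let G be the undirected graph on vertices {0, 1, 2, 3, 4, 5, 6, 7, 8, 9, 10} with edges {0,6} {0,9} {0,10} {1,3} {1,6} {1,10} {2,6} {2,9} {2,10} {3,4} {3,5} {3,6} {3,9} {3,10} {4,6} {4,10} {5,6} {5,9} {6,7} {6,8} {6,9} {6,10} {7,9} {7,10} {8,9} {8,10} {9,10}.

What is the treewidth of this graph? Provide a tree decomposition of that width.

Treewidth 3.
Bags: B1 = {3, 5, 6, 9}  B2 = {3, 6, 9, 10}  B3 = {0, 6, 9, 10}  B4 = {6, 7, 9, 10}  B5 = {6, 8, 9, 10}  B6 = {2, 6, 9, 10}  B7 = {1, 3, 6, 10}  B8 = {3, 4, 6, 10}
Tree: B1–B2, B2–B3, B3–B4, B4–B5, B2–B6, B2–B7, B7–B8

Each bag holds 4 vertices, so the decomposition has width 3, which upper-bounds the treewidth. For the lower bound, the 4 vertices {1, 3, 6, 10} are pairwise adjacent, and any tree decomposition puts a clique entirely inside one bag — forcing width ≥ 3. Hence tw(G) = 3 exactly.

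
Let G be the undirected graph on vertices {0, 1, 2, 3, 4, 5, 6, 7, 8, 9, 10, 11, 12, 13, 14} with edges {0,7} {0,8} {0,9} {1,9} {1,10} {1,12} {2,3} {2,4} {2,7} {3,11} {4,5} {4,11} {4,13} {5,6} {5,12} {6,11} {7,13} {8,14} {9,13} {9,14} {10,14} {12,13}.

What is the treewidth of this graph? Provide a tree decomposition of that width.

Treewidth 3.
One optimal decomposition is:
Bags: B1 = {3, 5, 6, 11}  B2 = {3, 4, 5, 11}  B3 = {2, 3, 4, 5}  B4 = {2, 4, 5, 12}  B5 = {2, 4, 12, 13}  B6 = {2, 7, 12, 13}  B7 = {1, 7, 12, 13}  B8 = {1, 7, 9, 13}  B9 = {0, 1, 7, 9}  B10 = {0, 1, 9, 10}  B11 = {0, 9, 10, 14}  B12 = {0, 8, 10, 14}
Tree: B1–B2, B2–B3, B3–B4, B4–B5, B5–B6, B6–B7, B7–B8, B8–B9, B9–B10, B10–B11, B11–B12

The largest bag has 4 vertices, giving width 3; this decomposition certifies tw(G) ≤ 3. For the lower bound: the 4 vertex sets {3,6,11}, {5}, {4}, {2,7,12,13} are disjoint, each induces a connected subgraph, and every pair is joined by at least one edge of G. Contracting each set to a single vertex therefore yields K_{4} as a minor, and since treewidth is minor-monotone, tw(G) ≥ tw(K_{4}) = 3. Therefore the treewidth is 3.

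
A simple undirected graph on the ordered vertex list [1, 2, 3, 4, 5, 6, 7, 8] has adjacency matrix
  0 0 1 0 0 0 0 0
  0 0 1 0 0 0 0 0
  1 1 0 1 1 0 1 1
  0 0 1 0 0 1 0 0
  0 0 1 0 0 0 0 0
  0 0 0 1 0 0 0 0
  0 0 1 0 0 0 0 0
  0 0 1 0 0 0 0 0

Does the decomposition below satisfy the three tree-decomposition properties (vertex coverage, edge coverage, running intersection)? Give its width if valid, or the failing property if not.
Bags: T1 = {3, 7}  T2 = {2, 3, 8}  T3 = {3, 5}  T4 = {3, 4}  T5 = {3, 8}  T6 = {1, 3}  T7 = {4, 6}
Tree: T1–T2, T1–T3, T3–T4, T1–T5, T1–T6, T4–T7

A tree decomposition must satisfy three properties: every vertex lies in some bag; for every edge, both endpoints lie together in some bag; and for every vertex, the bags containing it form a connected subtree. Here bags containing vertex 8 are not connected in the tree, so the decomposition is invalid.

No — bags containing vertex 8 are not connected in the tree.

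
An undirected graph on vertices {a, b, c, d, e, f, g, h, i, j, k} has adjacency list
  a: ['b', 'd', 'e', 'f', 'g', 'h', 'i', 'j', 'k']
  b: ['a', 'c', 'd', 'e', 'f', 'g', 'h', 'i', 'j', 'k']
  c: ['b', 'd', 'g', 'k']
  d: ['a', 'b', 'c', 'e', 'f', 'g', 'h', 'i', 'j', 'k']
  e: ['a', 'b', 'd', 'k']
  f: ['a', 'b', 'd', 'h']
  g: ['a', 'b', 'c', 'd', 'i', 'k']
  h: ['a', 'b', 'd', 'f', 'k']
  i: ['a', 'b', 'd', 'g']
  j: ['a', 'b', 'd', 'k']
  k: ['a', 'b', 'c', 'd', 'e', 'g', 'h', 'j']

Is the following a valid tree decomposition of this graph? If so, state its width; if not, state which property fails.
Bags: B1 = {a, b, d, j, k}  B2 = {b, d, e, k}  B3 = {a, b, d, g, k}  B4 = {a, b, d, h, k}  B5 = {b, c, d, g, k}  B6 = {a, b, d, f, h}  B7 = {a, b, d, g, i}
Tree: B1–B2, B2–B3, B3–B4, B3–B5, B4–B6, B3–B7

A tree decomposition must satisfy three properties: every vertex lies in some bag; for every edge, both endpoints lie together in some bag; and for every vertex, the bags containing it form a connected subtree. Here edge (a,e) lies in no bag, so the decomposition is invalid.

No — edge (a,e) lies in no bag.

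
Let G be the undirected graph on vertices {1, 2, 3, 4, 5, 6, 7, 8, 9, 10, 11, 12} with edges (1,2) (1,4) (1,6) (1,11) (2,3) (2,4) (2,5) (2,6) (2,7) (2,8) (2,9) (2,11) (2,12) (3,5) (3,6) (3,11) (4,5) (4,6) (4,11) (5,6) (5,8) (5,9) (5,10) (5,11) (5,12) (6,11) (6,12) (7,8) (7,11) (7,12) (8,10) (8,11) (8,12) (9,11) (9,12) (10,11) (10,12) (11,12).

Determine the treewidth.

A width-4 tree decomposition is:
Bags: B1 = {2, 5, 6, 11, 12}  B2 = {2, 4, 5, 6, 11}  B3 = {2, 5, 8, 11, 12}  B4 = {2, 3, 5, 6, 11}  B5 = {2, 7, 8, 11, 12}  B6 = {5, 8, 10, 11, 12}  B7 = {1, 2, 4, 6, 11}  B8 = {2, 5, 9, 11, 12}
Tree: B1–B2, B1–B3, B1–B4, B3–B5, B3–B6, B2–B7, B3–B8
The largest bag has 5 vertices, giving width 4; this decomposition certifies tw(G) ≤ 4. Conversely, {1, 2, 4, 6, 11} is a clique of size 5, and the vertices of any clique must share a bag in every tree decomposition; so some bag has ≥ 5 vertices and tw(G) ≥ 4. Therefore the treewidth is 4.

4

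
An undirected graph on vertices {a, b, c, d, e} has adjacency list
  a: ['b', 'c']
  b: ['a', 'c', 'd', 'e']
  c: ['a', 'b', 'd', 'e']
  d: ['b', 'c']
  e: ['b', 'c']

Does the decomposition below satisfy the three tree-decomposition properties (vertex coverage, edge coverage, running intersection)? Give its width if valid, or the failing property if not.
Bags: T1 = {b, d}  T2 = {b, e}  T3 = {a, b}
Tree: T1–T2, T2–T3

A tree decomposition must satisfy three properties: every vertex lies in some bag; for every edge, both endpoints lie together in some bag; and for every vertex, the bags containing it form a connected subtree. Here vertex c appears in no bag, so the decomposition is invalid.

No — vertex c appears in no bag.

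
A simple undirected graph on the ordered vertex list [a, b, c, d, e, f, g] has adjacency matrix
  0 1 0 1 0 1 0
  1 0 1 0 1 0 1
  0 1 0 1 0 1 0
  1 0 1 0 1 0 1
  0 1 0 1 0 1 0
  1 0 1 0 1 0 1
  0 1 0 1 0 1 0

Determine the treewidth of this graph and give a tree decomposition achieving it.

Treewidth 3.
Bags: B1 = {b, c, d, f}  B2 = {b, d, f, g}  B3 = {b, d, e, f}  B4 = {a, b, d, f}
Tree: B1–B2, B2–B3, B3–B4

Every bag has size at most 4, so the width is 4 − 1 = 3 and tw(G) ≤ 3. For the lower bound: the 4 vertex sets {c,f}, {d,g}, {b}, {e} are disjoint, each induces a connected subgraph, and every pair is joined by at least one edge of G. Contracting each set to a single vertex therefore yields K_{4} as a minor, and since treewidth is minor-monotone, tw(G) ≥ tw(K_{4}) = 3. Hence tw(G) = 3 exactly.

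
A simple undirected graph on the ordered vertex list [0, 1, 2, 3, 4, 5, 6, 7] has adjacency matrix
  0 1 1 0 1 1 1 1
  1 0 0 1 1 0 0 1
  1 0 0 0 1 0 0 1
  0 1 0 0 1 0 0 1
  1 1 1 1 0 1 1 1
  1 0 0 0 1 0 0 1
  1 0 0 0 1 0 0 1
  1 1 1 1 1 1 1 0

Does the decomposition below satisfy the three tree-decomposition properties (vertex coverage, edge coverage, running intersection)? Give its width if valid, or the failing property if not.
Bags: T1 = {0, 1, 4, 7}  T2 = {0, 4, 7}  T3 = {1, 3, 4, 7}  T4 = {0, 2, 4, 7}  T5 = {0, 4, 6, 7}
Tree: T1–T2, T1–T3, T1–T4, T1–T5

No — vertex 5 appears in no bag.

A tree decomposition must satisfy three properties: every vertex lies in some bag; for every edge, both endpoints lie together in some bag; and for every vertex, the bags containing it form a connected subtree. Here vertex 5 appears in no bag, so the decomposition is invalid.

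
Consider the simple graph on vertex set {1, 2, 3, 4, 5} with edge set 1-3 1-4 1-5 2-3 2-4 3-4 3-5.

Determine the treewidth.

A width-2 tree decomposition is:
Bags: B1 = {1, 3, 4}  B2 = {1, 3, 5}  B3 = {2, 3, 4}
Tree: B1–B2, B1–B3
The largest bag has 3 vertices, giving width 2; this decomposition certifies tw(G) ≤ 2. On the other hand G contains the 3-clique {1, 3, 4}. A clique must lie in a single bag of any decomposition, so no decomposition can have width below 2. The upper and lower bounds meet at 2, so that is the treewidth.

2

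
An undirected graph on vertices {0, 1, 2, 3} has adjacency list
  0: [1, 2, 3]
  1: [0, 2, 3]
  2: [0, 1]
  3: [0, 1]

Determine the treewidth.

2

A width-2 tree decomposition is:
Bags: B1 = {0, 1, 2}  B2 = {0, 1, 3}
Tree: B1–B2
Each bag holds 3 vertices, so the decomposition has width 2, which upper-bounds the treewidth. For the lower bound, the 3 vertices {0, 1, 2} are pairwise adjacent, and any tree decomposition puts a clique entirely inside one bag — forcing width ≥ 2. Combining the bounds, tw(G) = 2.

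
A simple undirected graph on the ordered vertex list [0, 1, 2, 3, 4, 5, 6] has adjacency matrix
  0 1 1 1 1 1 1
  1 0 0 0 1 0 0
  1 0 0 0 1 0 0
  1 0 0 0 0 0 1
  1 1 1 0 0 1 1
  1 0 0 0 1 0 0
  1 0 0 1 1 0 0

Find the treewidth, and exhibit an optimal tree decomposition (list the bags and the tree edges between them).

Each bag holds 3 vertices, so the decomposition has width 2, which upper-bounds the treewidth. On the other hand G contains the 3-clique {0, 3, 6}. A clique must lie in a single bag of any decomposition, so no decomposition can have width below 2. Combining the bounds, tw(G) = 2.

Treewidth 2.
One optimal decomposition is:
Bags: B1 = {0, 1, 4}  B2 = {0, 2, 4}  B3 = {0, 4, 5}  B4 = {0, 4, 6}  B5 = {0, 3, 6}
Tree: B1–B2, B1–B3, B2–B4, B4–B5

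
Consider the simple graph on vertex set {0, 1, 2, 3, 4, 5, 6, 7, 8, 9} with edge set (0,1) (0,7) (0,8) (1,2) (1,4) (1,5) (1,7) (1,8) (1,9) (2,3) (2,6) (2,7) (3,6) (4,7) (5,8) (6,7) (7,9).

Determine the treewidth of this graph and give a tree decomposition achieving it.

Every bag has size at most 3, so the width is 3 − 1 = 2 and tw(G) ≤ 2. On the other hand G contains the 3-clique {0, 1, 8}. A clique must lie in a single bag of any decomposition, so no decomposition can have width below 2. The upper and lower bounds meet at 2, so that is the treewidth.

Treewidth 2.
Bags: B1 = {1, 2, 7}  B2 = {0, 1, 7}  B3 = {2, 6, 7}  B4 = {0, 1, 8}  B5 = {2, 3, 6}  B6 = {1, 7, 9}  B7 = {1, 4, 7}  B8 = {1, 5, 8}
Tree: B1–B2, B1–B3, B2–B4, B3–B5, B1–B6, B6–B7, B4–B8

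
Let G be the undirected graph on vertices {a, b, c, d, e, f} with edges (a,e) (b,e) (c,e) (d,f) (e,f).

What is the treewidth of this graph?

A width-1 tree decomposition is:
Bags: B1 = {d, f}  B2 = {e, f}  B3 = {b, e}  B4 = {a, e}  B5 = {c, e}
Tree: B1–B2, B2–B3, B2–B4, B2–B5
The largest bag has 2 vertices, giving width 1; this decomposition certifies tw(G) ≤ 1. G has an edge, so its treewidth is at least 1. Combining the bounds, tw(G) = 1.

1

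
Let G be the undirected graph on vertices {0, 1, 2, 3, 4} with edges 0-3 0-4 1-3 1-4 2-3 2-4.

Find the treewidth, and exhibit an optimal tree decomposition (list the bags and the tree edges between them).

Every bag has size at most 3, so the width is 3 − 1 = 2 and tw(G) ≤ 2. The edges 1–3–0–4–1 form a cycle, so G is not a tree and its treewidth is at least 2. Combining the bounds, tw(G) = 2.

Treewidth 2.
One such decomposition:
Bags: B1 = {1, 3, 4}  B2 = {0, 3, 4}  B3 = {2, 3, 4}
Tree: B1–B2, B2–B3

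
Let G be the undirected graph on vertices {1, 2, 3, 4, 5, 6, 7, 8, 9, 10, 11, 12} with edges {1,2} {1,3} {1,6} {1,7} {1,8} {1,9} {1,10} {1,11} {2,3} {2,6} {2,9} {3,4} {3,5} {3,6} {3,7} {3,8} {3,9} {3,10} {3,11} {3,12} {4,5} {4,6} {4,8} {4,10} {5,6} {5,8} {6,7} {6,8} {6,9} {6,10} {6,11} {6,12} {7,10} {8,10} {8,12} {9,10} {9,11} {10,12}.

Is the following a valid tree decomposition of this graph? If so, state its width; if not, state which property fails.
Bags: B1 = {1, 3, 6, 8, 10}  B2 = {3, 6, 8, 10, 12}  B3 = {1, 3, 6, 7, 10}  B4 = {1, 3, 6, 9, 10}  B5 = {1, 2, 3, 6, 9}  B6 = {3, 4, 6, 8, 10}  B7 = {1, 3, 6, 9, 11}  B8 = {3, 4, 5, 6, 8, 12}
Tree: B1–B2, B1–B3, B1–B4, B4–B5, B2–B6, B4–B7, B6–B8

A tree decomposition must satisfy three properties: every vertex lies in some bag; for every edge, both endpoints lie together in some bag; and for every vertex, the bags containing it form a connected subtree. Here bags containing vertex 12 are not connected in the tree, so the decomposition is invalid.

No — bags containing vertex 12 are not connected in the tree.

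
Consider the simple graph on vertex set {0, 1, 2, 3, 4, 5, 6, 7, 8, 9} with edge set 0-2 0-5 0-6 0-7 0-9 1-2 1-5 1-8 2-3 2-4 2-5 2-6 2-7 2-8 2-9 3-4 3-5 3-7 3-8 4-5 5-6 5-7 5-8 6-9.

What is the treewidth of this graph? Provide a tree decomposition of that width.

Treewidth 3.
One optimal decomposition is:
Bags: B1 = {0, 2, 5, 7}  B2 = {2, 3, 5, 7}  B3 = {2, 3, 5, 8}  B4 = {2, 3, 4, 5}  B5 = {0, 2, 5, 6}  B6 = {1, 2, 5, 8}  B7 = {0, 2, 6, 9}
Tree: B1–B2, B2–B3, B3–B4, B1–B5, B3–B6, B5–B7

Each bag holds 4 vertices, so the decomposition has width 3, which upper-bounds the treewidth. Conversely, {0, 2, 6, 9} is a clique of size 4, and the vertices of any clique must share a bag in every tree decomposition; so some bag has ≥ 4 vertices and tw(G) ≥ 3. Hence tw(G) = 3 exactly.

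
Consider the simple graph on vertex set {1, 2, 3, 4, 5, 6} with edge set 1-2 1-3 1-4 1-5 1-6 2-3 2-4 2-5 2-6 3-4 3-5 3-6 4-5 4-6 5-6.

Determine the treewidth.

A width-5 tree decomposition is:
Bags: B1 = {1, 2, 3, 4, 5, 6}
Tree: (single bag)
With just one bag of size 6, the width is 6 − 1 = 5, so tw(G) ≤ 5. On the other hand G contains the 6-clique {1, 2, 3, 4, 5, 6}. A clique must lie in a single bag of any decomposition, so no decomposition can have width below 5. Combining the bounds, tw(G) = 5.

5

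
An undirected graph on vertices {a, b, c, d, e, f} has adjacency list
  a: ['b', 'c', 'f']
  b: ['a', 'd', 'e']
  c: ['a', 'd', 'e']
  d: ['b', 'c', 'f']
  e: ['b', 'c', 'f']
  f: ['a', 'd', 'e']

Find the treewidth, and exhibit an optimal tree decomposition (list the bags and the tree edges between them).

Treewidth 3.
One optimal decomposition is:
Bags: B1 = {b, c, e, f}  B2 = {a, b, c, f}  B3 = {b, c, d, f}
Tree: B1–B2, B2–B3

Each bag holds 4 vertices, so the decomposition has width 3, which upper-bounds the treewidth. For the lower bound: the 4 vertex sets {c,e}, {a,b}, {f}, {d} are disjoint, each induces a connected subgraph, and every pair is joined by at least one edge of G. Contracting each set to a single vertex therefore yields K_{4} as a minor, and since treewidth is minor-monotone, tw(G) ≥ tw(K_{4}) = 3. Combining the bounds, tw(G) = 3.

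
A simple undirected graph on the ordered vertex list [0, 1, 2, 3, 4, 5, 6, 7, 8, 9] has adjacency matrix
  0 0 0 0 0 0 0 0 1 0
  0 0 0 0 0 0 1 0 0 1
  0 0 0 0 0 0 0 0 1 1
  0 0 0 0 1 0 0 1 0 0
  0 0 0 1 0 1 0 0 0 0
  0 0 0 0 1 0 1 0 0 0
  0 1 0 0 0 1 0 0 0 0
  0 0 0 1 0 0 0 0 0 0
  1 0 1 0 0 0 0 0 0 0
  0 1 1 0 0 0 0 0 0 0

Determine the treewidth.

1

A width-1 tree decomposition is:
Bags: B1 = {3, 7}  B2 = {3, 4}  B3 = {4, 5}  B4 = {5, 6}  B5 = {1, 6}  B6 = {1, 9}  B7 = {2, 9}  B8 = {2, 8}  B9 = {0, 8}
Tree: B1–B2, B2–B3, B3–B4, B4–B5, B5–B6, B6–B7, B7–B8, B8–B9
The largest bag has 2 vertices, giving width 1; this decomposition certifies tw(G) ≤ 1. G has an edge, so its treewidth is at least 1. The upper and lower bounds meet at 1, so that is the treewidth.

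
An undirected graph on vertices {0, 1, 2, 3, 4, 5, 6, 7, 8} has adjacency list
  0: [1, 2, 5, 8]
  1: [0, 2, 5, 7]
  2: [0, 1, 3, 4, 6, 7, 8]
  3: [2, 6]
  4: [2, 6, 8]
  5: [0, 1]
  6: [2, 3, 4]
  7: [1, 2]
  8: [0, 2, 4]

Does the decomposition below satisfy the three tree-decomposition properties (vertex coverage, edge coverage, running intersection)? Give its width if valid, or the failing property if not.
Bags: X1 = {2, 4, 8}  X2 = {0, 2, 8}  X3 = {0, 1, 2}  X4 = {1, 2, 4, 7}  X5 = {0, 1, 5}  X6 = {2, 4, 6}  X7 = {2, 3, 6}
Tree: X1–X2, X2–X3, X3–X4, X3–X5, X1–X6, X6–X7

No — bags containing vertex 4 are not connected in the tree.

A tree decomposition must satisfy three properties: every vertex lies in some bag; for every edge, both endpoints lie together in some bag; and for every vertex, the bags containing it form a connected subtree. Here bags containing vertex 4 are not connected in the tree, so the decomposition is invalid.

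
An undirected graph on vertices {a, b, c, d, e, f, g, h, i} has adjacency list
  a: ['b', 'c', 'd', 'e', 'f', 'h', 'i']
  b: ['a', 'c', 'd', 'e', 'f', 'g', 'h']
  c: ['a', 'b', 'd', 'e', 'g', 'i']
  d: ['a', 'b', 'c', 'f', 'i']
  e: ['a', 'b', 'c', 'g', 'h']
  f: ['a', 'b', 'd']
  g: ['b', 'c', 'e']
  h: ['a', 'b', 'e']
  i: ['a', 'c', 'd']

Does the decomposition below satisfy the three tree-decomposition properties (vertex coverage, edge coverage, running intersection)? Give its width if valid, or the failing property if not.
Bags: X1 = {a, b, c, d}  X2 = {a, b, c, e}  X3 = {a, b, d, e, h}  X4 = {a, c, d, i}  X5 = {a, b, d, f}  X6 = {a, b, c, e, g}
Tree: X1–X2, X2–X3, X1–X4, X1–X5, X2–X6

No — bags containing vertex d are not connected in the tree.

A tree decomposition must satisfy three properties: every vertex lies in some bag; for every edge, both endpoints lie together in some bag; and for every vertex, the bags containing it form a connected subtree. Here bags containing vertex d are not connected in the tree, so the decomposition is invalid.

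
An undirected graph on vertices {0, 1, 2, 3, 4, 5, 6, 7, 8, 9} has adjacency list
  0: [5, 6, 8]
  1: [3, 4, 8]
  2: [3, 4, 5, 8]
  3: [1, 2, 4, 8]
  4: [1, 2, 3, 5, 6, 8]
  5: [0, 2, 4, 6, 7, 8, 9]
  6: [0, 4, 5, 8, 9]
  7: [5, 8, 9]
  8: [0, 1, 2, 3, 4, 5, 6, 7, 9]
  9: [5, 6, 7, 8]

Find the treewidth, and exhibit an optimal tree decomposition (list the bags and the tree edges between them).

Treewidth 3.
One such decomposition:
Bags: B1 = {5, 6, 8, 9}  B2 = {5, 7, 8, 9}  B3 = {4, 5, 6, 8}  B4 = {2, 4, 5, 8}  B5 = {0, 5, 6, 8}  B6 = {2, 3, 4, 8}  B7 = {1, 3, 4, 8}
Tree: B1–B2, B1–B3, B3–B4, B1–B5, B4–B6, B6–B7

Every bag has size at most 4, so the width is 4 − 1 = 3 and tw(G) ≤ 3. Conversely, {1, 3, 4, 8} is a clique of size 4, and the vertices of any clique must share a bag in every tree decomposition; so some bag has ≥ 4 vertices and tw(G) ≥ 3. Therefore the treewidth is 3.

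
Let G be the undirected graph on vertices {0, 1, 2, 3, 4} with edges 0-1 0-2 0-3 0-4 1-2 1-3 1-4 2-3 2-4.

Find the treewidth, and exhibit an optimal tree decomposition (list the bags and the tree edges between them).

The largest bag has 4 vertices, giving width 3; this decomposition certifies tw(G) ≤ 3. Conversely, {0, 1, 2, 3} is a clique of size 4, and the vertices of any clique must share a bag in every tree decomposition; so some bag has ≥ 4 vertices and tw(G) ≥ 3. The upper and lower bounds meet at 3, so that is the treewidth.

Treewidth 3.
Bags: B1 = {0, 1, 2, 3}  B2 = {0, 1, 2, 4}
Tree: B1–B2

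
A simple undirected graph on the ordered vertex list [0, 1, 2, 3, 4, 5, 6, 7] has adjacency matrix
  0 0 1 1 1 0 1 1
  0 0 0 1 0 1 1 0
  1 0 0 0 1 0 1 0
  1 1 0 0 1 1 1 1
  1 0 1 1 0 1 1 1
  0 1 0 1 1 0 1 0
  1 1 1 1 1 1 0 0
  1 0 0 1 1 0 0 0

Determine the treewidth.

3

A width-3 tree decomposition is:
Bags: B1 = {0, 2, 4, 6}  B2 = {0, 3, 4, 6}  B3 = {3, 4, 5, 6}  B4 = {1, 3, 5, 6}  B5 = {0, 3, 4, 7}
Tree: B1–B2, B2–B3, B3–B4, B2–B5
The largest bag has 4 vertices, giving width 3; this decomposition certifies tw(G) ≤ 3. On the other hand G contains the 4-clique {0, 2, 4, 6}. A clique must lie in a single bag of any decomposition, so no decomposition can have width below 3. Therefore the treewidth is 3.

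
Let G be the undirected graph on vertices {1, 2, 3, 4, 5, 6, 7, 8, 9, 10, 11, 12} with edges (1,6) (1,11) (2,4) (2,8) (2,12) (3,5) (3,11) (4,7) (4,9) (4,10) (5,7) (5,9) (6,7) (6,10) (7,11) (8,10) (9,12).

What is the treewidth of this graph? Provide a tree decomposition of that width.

Treewidth 3.
One such decomposition:
Bags: B1 = {1, 3, 5, 11}  B2 = {1, 5, 7, 11}  B3 = {1, 5, 6, 7}  B4 = {5, 6, 7, 9}  B5 = {4, 6, 7, 9}  B6 = {4, 6, 9, 10}  B7 = {4, 9, 10, 12}  B8 = {2, 4, 10, 12}  B9 = {2, 8, 10, 12}
Tree: B1–B2, B2–B3, B3–B4, B4–B5, B5–B6, B6–B7, B7–B8, B8–B9

The largest bag has 4 vertices, giving width 3; this decomposition certifies tw(G) ≤ 3. For the lower bound: the 4 vertex sets {1,3,11}, {5}, {7}, {4,6,9,10} are disjoint, each induces a connected subgraph, and every pair is joined by at least one edge of G. Contracting each set to a single vertex therefore yields K_{4} as a minor, and since treewidth is minor-monotone, tw(G) ≥ tw(K_{4}) = 3. The upper and lower bounds meet at 3, so that is the treewidth.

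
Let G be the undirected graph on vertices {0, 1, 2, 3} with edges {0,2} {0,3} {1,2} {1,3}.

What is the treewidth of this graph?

A width-2 tree decomposition is:
Bags: B1 = {0, 2, 3}  B2 = {1, 2, 3}
Tree: B1–B2
Every bag has size at most 3, so the width is 3 − 1 = 2 and tw(G) ≤ 2. Since 2–0–3–1–2 is a cycle in G, G is not acyclic. Forests are exactly the graphs of treewidth ≤ 1, so tw(G) ≥ 2. Therefore the treewidth is 2.

2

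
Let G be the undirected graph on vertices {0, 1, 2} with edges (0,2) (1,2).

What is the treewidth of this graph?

A width-1 tree decomposition is:
Bags: B1 = {0, 2}  B2 = {1, 2}
Tree: B1–B2
Each bag holds 2 vertices, so the decomposition has width 1, which upper-bounds the treewidth. Since G has at least one edge (e.g. 0–2), it is not an edgeless graph, so tw(G) ≥ 1. Combining the bounds, tw(G) = 1.

1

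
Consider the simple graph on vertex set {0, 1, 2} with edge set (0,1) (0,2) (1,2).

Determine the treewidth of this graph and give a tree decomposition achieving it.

Treewidth 2.
One optimal decomposition is:
Bags: B1 = {0, 1, 2}
Tree: (single bag)

With just one bag of size 3, the width is 3 − 1 = 2, so tw(G) ≤ 2. For the lower bound, the 3 vertices {0, 1, 2} are pairwise adjacent, and any tree decomposition puts a clique entirely inside one bag — forcing width ≥ 2. Hence tw(G) = 2 exactly.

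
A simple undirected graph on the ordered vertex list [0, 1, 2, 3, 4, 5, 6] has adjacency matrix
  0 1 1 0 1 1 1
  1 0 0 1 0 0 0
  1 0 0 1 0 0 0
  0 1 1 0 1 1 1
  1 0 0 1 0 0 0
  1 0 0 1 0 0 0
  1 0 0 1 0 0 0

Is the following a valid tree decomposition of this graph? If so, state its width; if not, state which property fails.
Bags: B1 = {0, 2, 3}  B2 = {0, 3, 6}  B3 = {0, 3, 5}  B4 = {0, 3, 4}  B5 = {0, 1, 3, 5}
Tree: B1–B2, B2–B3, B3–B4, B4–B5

A tree decomposition must satisfy three properties: every vertex lies in some bag; for every edge, both endpoints lie together in some bag; and for every vertex, the bags containing it form a connected subtree. Here bags containing vertex 5 are not connected in the tree, so the decomposition is invalid.

No — bags containing vertex 5 are not connected in the tree.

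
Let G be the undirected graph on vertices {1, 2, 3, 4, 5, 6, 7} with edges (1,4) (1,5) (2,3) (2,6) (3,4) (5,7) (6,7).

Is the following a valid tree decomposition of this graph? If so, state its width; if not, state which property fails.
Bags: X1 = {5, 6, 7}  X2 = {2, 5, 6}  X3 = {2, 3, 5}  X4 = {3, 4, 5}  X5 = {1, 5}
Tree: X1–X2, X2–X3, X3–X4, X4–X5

No — edge (4,1) lies in no bag.

A tree decomposition must satisfy three properties: every vertex lies in some bag; for every edge, both endpoints lie together in some bag; and for every vertex, the bags containing it form a connected subtree. Here edge (4,1) lies in no bag, so the decomposition is invalid.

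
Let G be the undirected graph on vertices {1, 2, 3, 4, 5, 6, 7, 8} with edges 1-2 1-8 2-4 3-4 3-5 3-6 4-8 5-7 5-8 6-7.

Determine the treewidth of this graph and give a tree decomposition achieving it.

Every bag has size at most 3, so the width is 3 − 1 = 2 and tw(G) ≤ 2. For the lower bound, G contains the cycle 2–1–8–4–2, so G is not a forest; only forests have treewidth ≤ 1, hence tw(G) ≥ 2. Combining the bounds, tw(G) = 2.

Treewidth 2.
One such decomposition:
Bags: B1 = {1, 2, 4}  B2 = {1, 4, 8}  B3 = {3, 4, 8}  B4 = {3, 5, 8}  B5 = {3, 5, 6}  B6 = {5, 6, 7}
Tree: B1–B2, B2–B3, B3–B4, B4–B5, B5–B6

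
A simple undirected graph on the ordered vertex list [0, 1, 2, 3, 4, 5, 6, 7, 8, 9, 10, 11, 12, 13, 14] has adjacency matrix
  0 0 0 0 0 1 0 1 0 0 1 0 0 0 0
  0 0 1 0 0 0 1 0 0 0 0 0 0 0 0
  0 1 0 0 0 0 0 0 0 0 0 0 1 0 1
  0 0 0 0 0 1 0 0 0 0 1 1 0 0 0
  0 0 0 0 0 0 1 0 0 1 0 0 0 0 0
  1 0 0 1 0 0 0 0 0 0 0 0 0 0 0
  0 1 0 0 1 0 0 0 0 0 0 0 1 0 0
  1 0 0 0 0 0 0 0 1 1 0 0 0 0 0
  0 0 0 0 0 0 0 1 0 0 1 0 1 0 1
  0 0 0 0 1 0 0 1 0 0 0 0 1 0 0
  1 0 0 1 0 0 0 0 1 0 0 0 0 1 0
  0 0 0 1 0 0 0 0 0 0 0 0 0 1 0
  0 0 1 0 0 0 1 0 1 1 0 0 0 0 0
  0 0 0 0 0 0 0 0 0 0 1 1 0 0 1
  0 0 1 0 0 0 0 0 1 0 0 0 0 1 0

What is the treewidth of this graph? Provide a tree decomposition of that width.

Every bag has size at most 4, so the width is 4 − 1 = 3 and tw(G) ≤ 3. For the lower bound: the 4 vertex sets {1,4,6}, {2}, {12}, {7,8,9,14} are disjoint, each induces a connected subgraph, and every pair is joined by at least one edge of G. Contracting each set to a single vertex therefore yields K_{4} as a minor, and since treewidth is minor-monotone, tw(G) ≥ tw(K_{4}) = 3. Combining the bounds, tw(G) = 3.

Treewidth 3.
One such decomposition:
Bags: B1 = {1, 2, 4, 6}  B2 = {2, 4, 6, 12}  B3 = {2, 4, 9, 12}  B4 = {2, 9, 12, 14}  B5 = {8, 9, 12, 14}  B6 = {7, 8, 9, 14}  B7 = {7, 8, 13, 14}  B8 = {7, 8, 10, 13}  B9 = {0, 7, 10, 13}  B10 = {0, 10, 11, 13}  B11 = {0, 3, 10, 11}  B12 = {0, 3, 5, 11}
Tree: B1–B2, B2–B3, B3–B4, B4–B5, B5–B6, B6–B7, B7–B8, B8–B9, B9–B10, B10–B11, B11–B12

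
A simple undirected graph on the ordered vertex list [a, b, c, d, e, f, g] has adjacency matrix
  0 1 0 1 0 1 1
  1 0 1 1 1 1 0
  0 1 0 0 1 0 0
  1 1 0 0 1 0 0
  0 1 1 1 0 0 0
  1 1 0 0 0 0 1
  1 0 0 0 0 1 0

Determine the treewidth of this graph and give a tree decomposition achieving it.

Each bag holds 3 vertices, so the decomposition has width 2, which upper-bounds the treewidth. Conversely, {a, f, g} is a clique of size 3, and the vertices of any clique must share a bag in every tree decomposition; so some bag has ≥ 3 vertices and tw(G) ≥ 2. The upper and lower bounds meet at 2, so that is the treewidth.

Treewidth 2.
One optimal decomposition is:
Bags: B1 = {a, b, d}  B2 = {a, b, f}  B3 = {a, f, g}  B4 = {b, d, e}  B5 = {b, c, e}
Tree: B1–B2, B2–B3, B1–B4, B4–B5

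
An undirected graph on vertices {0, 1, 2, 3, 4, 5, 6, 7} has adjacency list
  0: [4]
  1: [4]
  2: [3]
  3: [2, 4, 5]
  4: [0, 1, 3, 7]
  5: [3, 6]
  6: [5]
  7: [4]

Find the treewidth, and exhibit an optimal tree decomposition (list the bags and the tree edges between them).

Each bag holds 2 vertices, so the decomposition has width 1, which upper-bounds the treewidth. Since G has at least one edge (e.g. 3–2), it is not an edgeless graph, so tw(G) ≥ 1. Combining the bounds, tw(G) = 1.

Treewidth 1.
One such decomposition:
Bags: B1 = {2, 3}  B2 = {3, 4}  B3 = {3, 5}  B4 = {4, 7}  B5 = {1, 4}  B6 = {5, 6}  B7 = {0, 4}
Tree: B1–B2, B1–B3, B2–B4, B2–B5, B3–B6, B2–B7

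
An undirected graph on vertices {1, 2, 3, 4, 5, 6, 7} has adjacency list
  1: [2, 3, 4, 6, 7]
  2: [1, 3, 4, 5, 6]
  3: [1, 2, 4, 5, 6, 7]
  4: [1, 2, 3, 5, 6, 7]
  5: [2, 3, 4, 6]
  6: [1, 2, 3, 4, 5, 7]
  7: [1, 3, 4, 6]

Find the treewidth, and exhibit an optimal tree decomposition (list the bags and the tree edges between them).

The largest bag has 5 vertices, giving width 4; this decomposition certifies tw(G) ≤ 4. On the other hand G contains the 5-clique {1, 2, 3, 4, 6}. A clique must lie in a single bag of any decomposition, so no decomposition can have width below 4. Therefore the treewidth is 4.

Treewidth 4.
Bags: B1 = {1, 2, 3, 4, 6}  B2 = {1, 3, 4, 6, 7}  B3 = {2, 3, 4, 5, 6}
Tree: B1–B2, B1–B3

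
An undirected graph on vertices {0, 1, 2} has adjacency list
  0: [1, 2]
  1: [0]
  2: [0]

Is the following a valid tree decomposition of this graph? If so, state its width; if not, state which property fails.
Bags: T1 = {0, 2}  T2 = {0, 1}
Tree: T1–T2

Yes; width 1.

Vertex coverage: the bags together contain {0, 1, 2}, the full vertex set. Edge coverage: each edge of G has both endpoints in at least one bag. Running intersection: for every vertex, the bags containing it form a connected subtree. All three properties hold, so this is a valid tree decomposition of width max|bag| − 1 = 1, and hence tw(G) ≤ 1.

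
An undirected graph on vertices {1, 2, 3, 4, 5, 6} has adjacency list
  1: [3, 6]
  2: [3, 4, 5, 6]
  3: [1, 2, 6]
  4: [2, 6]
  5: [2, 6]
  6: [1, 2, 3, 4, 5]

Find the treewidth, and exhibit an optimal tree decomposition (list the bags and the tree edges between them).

The largest bag has 3 vertices, giving width 2; this decomposition certifies tw(G) ≤ 2. Conversely, {1, 3, 6} is a clique of size 3, and the vertices of any clique must share a bag in every tree decomposition; so some bag has ≥ 3 vertices and tw(G) ≥ 2. The upper and lower bounds meet at 2, so that is the treewidth.

Treewidth 2.
Bags: B1 = {2, 3, 6}  B2 = {2, 5, 6}  B3 = {2, 4, 6}  B4 = {1, 3, 6}
Tree: B1–B2, B1–B3, B1–B4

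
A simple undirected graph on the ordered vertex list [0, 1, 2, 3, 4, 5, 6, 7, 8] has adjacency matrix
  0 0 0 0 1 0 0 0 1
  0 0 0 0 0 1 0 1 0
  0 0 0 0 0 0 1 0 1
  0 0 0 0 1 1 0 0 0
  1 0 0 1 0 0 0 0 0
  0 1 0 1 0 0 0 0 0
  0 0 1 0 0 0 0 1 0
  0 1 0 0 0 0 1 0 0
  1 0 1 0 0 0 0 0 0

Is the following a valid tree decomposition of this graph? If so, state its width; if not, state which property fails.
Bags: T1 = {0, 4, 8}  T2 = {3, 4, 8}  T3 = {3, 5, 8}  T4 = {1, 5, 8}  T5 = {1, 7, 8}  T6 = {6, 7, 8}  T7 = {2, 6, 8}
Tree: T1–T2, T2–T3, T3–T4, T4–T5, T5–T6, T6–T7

Yes; width 2.

Vertex coverage: the bags together contain {0, 1, 2, 3, 4, 5, 6, 7, 8}, the full vertex set. Edge coverage: each edge of G has both endpoints in at least one bag. Running intersection: for every vertex, the bags containing it form a connected subtree. All three properties hold, so this is a valid tree decomposition of width max|bag| − 1 = 2, and hence tw(G) ≤ 2.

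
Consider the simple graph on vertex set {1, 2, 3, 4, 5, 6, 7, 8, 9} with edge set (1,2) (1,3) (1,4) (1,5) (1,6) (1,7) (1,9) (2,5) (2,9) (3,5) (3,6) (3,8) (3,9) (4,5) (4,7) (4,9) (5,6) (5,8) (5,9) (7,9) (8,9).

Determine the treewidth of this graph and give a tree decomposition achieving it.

Each bag holds 4 vertices, so the decomposition has width 3, which upper-bounds the treewidth. On the other hand G contains the 4-clique {3, 5, 8, 9}. A clique must lie in a single bag of any decomposition, so no decomposition can have width below 3. Therefore the treewidth is 3.

Treewidth 3.
Bags: B1 = {1, 3, 5, 6}  B2 = {1, 3, 5, 9}  B3 = {1, 4, 5, 9}  B4 = {1, 4, 7, 9}  B5 = {1, 2, 5, 9}  B6 = {3, 5, 8, 9}
Tree: B1–B2, B2–B3, B3–B4, B3–B5, B2–B6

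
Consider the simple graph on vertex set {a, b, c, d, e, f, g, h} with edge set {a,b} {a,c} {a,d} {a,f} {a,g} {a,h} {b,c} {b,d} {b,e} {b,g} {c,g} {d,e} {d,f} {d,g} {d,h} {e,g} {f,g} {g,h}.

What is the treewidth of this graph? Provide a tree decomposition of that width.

Every bag has size at most 4, so the width is 4 − 1 = 3 and tw(G) ≤ 3. On the other hand G contains the 4-clique {b, d, e, g}. A clique must lie in a single bag of any decomposition, so no decomposition can have width below 3. The upper and lower bounds meet at 3, so that is the treewidth.

Treewidth 3.
One optimal decomposition is:
Bags: B1 = {a, b, d, g}  B2 = {a, b, c, g}  B3 = {a, d, g, h}  B4 = {a, d, f, g}  B5 = {b, d, e, g}
Tree: B1–B2, B1–B3, B1–B4, B1–B5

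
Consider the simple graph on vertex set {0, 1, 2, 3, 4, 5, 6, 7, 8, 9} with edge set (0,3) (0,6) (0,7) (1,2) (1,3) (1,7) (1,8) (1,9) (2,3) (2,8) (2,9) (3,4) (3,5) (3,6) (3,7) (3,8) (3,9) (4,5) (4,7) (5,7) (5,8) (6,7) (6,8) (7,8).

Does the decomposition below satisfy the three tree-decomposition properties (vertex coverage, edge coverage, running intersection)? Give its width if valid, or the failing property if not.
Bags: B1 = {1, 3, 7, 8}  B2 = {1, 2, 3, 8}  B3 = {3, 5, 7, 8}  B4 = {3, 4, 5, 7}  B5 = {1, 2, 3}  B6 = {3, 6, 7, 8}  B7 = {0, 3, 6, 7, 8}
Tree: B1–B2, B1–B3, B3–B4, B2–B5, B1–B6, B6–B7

No — vertex 9 appears in no bag.

A tree decomposition must satisfy three properties: every vertex lies in some bag; for every edge, both endpoints lie together in some bag; and for every vertex, the bags containing it form a connected subtree. Here vertex 9 appears in no bag, so the decomposition is invalid.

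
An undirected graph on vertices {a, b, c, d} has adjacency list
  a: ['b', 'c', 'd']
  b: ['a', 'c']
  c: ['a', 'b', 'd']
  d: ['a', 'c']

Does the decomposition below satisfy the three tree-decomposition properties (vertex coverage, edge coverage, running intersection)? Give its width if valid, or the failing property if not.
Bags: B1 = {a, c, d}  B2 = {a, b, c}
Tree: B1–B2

Yes; width 2.

Checking the three conditions: (i) the bags cover all of {a, b, c, d}; (ii) for each edge, some bag contains both endpoints; (iii) the bags containing any fixed vertex form a subtree. All hold, so the decomposition is valid with width 3 − 1 = 2.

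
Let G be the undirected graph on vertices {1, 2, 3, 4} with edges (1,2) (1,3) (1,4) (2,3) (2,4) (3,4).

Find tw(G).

A width-3 tree decomposition is:
Bags: B1 = {1, 2, 3, 4}
Tree: (single bag)
With just one bag of size 4, the width is 4 − 1 = 3, so tw(G) ≤ 3. For the lower bound, the 4 vertices {1, 2, 3, 4} are pairwise adjacent, and any tree decomposition puts a clique entirely inside one bag — forcing width ≥ 3. Therefore the treewidth is 3.

3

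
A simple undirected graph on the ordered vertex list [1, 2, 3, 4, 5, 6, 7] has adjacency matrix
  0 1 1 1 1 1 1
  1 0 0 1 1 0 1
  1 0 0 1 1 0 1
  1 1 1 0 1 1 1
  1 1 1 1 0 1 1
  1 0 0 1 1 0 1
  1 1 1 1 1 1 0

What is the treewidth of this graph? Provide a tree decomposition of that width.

Treewidth 4.
One such decomposition:
Bags: B1 = {1, 2, 4, 5, 7}  B2 = {1, 4, 5, 6, 7}  B3 = {1, 3, 4, 5, 7}
Tree: B1–B2, B1–B3

Every bag has size at most 5, so the width is 5 − 1 = 4 and tw(G) ≤ 4. On the other hand G contains the 5-clique {1, 2, 4, 5, 7}. A clique must lie in a single bag of any decomposition, so no decomposition can have width below 4. The upper and lower bounds meet at 4, so that is the treewidth.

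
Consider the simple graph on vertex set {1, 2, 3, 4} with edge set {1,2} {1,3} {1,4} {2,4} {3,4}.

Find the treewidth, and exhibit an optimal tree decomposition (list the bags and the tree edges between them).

Treewidth 2.
Bags: B1 = {1, 3, 4}  B2 = {1, 2, 4}
Tree: B1–B2

Every bag has size at most 3, so the width is 3 − 1 = 2 and tw(G) ≤ 2. Conversely, {1, 2, 4} is a clique of size 3, and the vertices of any clique must share a bag in every tree decomposition; so some bag has ≥ 3 vertices and tw(G) ≥ 2. The upper and lower bounds meet at 2, so that is the treewidth.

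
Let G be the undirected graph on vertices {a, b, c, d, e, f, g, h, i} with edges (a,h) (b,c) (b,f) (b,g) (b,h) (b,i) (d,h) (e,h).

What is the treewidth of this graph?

1

A width-1 tree decomposition is:
Bags: B1 = {a, h}  B2 = {b, h}  B3 = {b, c}  B4 = {d, h}  B5 = {e, h}  B6 = {b, g}  B7 = {b, f}  B8 = {b, i}
Tree: B1–B2, B2–B3, B2–B4, B1–B5, B2–B6, B2–B7, B3–B8
Each bag holds 2 vertices, so the decomposition has width 1, which upper-bounds the treewidth. Since G has at least one edge (e.g. h–a), it is not an edgeless graph, so tw(G) ≥ 1. Combining the bounds, tw(G) = 1.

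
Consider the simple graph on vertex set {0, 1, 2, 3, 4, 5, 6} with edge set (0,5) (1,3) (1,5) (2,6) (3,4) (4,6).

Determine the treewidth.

1

A width-1 tree decomposition is:
Bags: B1 = {2, 6}  B2 = {4, 6}  B3 = {3, 4}  B4 = {1, 3}  B5 = {1, 5}  B6 = {0, 5}
Tree: B1–B2, B2–B3, B3–B4, B4–B5, B5–B6
Every bag has size at most 2, so the width is 2 − 1 = 1 and tw(G) ≤ 1. Since G has at least one edge (e.g. 2–6), it is not an edgeless graph, so tw(G) ≥ 1. Combining the bounds, tw(G) = 1.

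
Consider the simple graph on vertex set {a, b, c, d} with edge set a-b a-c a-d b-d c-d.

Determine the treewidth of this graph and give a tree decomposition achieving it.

Every bag has size at most 3, so the width is 3 − 1 = 2 and tw(G) ≤ 2. For the lower bound, the 3 vertices {a, c, d} are pairwise adjacent, and any tree decomposition puts a clique entirely inside one bag — forcing width ≥ 2. Hence tw(G) = 2 exactly.

Treewidth 2.
One optimal decomposition is:
Bags: B1 = {a, c, d}  B2 = {a, b, d}
Tree: B1–B2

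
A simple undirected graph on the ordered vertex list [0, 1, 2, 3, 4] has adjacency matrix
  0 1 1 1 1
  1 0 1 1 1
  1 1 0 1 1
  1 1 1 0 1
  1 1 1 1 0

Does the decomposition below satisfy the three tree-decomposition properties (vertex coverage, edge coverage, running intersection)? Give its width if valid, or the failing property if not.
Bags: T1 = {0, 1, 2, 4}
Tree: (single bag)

No — vertex 3 appears in no bag.

A tree decomposition must satisfy three properties: every vertex lies in some bag; for every edge, both endpoints lie together in some bag; and for every vertex, the bags containing it form a connected subtree. Here vertex 3 appears in no bag, so the decomposition is invalid.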